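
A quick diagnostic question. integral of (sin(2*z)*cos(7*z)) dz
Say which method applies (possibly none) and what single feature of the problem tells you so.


Technique: a trigonometric identity — cross-frequency products like sin(2*z)*cos(7*z) are the textbook product-to-sum case — the identity converts them to directly integrable sinusoids.


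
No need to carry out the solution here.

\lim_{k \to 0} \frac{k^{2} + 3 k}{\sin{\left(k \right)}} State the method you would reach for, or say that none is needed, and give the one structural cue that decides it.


Diagnosis: l'Hôpital's rule (0/0) — substituting 0 gives 0 over 0; differentiate top and bottom once and re-evaluate. Known elementary limits would finish this too — the rule just bypasses the case analysis.


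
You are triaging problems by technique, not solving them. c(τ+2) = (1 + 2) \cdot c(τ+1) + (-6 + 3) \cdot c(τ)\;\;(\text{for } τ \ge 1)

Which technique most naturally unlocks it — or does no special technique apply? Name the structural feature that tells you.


Verdict: the characteristic-root method — the recurrence is linear and homogeneous with constant coefficients, so the ansatz r^τ turns it into a polynomial equation for r.


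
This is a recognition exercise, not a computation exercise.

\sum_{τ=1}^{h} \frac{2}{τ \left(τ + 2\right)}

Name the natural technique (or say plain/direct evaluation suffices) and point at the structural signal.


Verdict: telescoping — the denominator's roots in \frac{2}{τ \left(τ + 2\right)} sit an integer apart: decomposition produces a self-cancelling chain.


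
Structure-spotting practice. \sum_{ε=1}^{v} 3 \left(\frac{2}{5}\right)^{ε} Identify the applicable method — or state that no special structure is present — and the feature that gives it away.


Diagnosis: the geometric series formula — consecutive terms stand in a fixed index-free ratio — the geometric sum formula closes it.


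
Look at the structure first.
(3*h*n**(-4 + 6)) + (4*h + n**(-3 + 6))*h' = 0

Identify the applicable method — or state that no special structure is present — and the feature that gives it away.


Diagnosis: the exact-equation method — equality of cross partials is the green light — assemble the potential function term by term.


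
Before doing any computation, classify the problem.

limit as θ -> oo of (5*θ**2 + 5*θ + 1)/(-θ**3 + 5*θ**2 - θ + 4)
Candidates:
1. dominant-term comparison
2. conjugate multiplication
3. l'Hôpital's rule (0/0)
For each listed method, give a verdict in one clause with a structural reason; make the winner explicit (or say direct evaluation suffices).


Verdict: dominant-term comparison — growth-rate triage: the leading powers of θ decide the limit, everything else is noise.
- dominant-term comparison — yes — fits the structure here.
- conjugate multiplication: rationalization has no target — no divergent radical difference appears.
- l'Hôpital's rule (0/0): no 0/0 form appears: written as one quotient, top and bottom both grow without bound, and the ratio is decided by their leading terms.


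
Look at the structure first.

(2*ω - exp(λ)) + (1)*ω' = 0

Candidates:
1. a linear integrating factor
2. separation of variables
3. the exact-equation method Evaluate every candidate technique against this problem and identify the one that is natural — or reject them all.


Best approach: a linear integrating factor — first power of ω, nonzero forcing: the integrating-factor recipe applies verbatim with p = 2.
- a linear integrating factor — applicable, and directly so.
- separation of variables: the two dependences are entangled, not a clean product of one-variable pieces.
- the exact-equation method — the mixed-partials test fails on this split — it is not an exact differential as presented.


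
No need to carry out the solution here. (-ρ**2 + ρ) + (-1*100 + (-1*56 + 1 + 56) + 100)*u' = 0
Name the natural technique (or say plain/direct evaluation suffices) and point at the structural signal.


Best approach: no special technique — the slope is a pure function of ρ; integrate both sides and be done.


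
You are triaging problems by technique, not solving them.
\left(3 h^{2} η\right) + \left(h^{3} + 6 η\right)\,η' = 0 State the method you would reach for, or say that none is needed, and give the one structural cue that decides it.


Method: the exact-equation method — the cross partial derivatives of 3 h^{2} η and h^{3} + 6 η agree, so the left side is the total differential of one potential in h and η.


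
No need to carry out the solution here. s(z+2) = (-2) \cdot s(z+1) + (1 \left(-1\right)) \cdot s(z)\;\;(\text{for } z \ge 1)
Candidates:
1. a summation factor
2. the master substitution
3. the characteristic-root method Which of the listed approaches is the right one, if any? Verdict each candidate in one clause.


Diagnosis: the characteristic-root method — try a geometric ansatz r^z: constant coefficients turn the recurrence into one polynomial equation in r.
- a summation factor: a summation factor telescopes one-step recursions; this one carries higher-order memory.
- the master substitution: the recursion steps by a constant offset, so exponential reindexing is pointless.
- the characteristic-root method — applicable, and directly so.


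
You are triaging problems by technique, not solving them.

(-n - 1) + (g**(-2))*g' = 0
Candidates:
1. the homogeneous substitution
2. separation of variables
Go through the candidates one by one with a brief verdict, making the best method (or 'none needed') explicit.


Technique: separation of variables — one side of the product carries the independent variable, the other the unknown — the textbook separation shape.
- the homogeneous substitution — rescaling both variables together changes the slope, so no ratio substitution collapses it.
- separation of variables: applies; the problem has the shape this method handles.


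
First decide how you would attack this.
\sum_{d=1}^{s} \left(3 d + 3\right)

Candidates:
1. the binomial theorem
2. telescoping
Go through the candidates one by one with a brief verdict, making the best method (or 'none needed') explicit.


Diagnosis: no special technique — the sum is polynomial through and through; closed forms for each power of d finish it directly.
- the binomial theorem: the terms do not reassemble into a binomial power.
- telescoping — the terms as presented offer no neighboring cancellation — a telescoping rewrite may exist, but the displayed structure does not hand one over.


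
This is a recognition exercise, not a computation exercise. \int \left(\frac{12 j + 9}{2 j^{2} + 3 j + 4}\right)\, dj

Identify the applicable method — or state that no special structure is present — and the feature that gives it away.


Verdict: u-substitution — read it as f(2 j^{2} + 3 j + 4) times a constant multiple of d(2 j^{2} + 3 j + 4): one substitution, u = 2 j^{2} + 3 j + 4, finishes it.


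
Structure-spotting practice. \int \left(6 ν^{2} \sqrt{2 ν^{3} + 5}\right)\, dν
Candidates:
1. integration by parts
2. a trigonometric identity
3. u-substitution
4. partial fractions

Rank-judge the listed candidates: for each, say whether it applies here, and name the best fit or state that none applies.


Method: u-substitution — 6 ν^{2} matches the derivative of 2 ν^{3} + 5 up to a constant; with u = 2 ν^{3} + 5 the whole integrand folds into a function of u alone.
- integration by parts — a polynomial factor is present, but its partner is not an exp, sine, or cosine of a degree-1 argument, nor a logarithm.
- a trigonometric identity — there is no trigonometric structure at all — the integrand carries no sine or cosine to rewrite.
- u-substitution — applicable, and directly so.
- partial fractions: the expression is not a ratio of polynomials that decomposes further.


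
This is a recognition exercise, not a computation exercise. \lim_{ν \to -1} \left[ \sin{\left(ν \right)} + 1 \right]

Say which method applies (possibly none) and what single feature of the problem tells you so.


Verdict: no special technique — no vanishing denominator and no indeterminate clash at the point — evaluation is immediate.


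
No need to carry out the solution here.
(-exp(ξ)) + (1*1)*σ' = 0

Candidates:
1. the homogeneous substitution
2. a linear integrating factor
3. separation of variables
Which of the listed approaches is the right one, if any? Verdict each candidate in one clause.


Method: no special technique — solved for the derivative, no σ appears — this is antidifferentiation in ξ wearing ODE clothing.
- the homogeneous substitution: the slope does not depend on the ratio of the variables alone.
- a linear integrating factor: the linear template holds only trivially here (the unknown is absent, so the coefficient is zero) — the method is not the natural label.
- separation of variables — separation is only trivially available — with the unknown absent from the slope this is a direct integration, not a separation problem.


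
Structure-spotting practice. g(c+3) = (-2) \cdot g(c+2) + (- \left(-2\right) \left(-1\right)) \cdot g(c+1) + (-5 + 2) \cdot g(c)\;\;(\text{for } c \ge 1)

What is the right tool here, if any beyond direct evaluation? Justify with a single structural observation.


Diagnosis: the characteristic-root method — shift-invariance with fixed coefficients calls for exponential trials; the characteristic polynomial finds every r^c.


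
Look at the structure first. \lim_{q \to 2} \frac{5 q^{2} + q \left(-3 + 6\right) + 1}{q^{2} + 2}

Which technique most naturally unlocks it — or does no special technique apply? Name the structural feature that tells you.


Verdict: no special technique — the function is continuous at 2; evaluation is itself the limit, no machinery required.


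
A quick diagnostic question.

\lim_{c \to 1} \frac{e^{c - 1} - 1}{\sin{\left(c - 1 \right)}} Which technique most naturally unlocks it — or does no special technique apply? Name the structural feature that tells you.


Verdict: l'Hôpital's rule (0/0) — numerator and denominator both vanish at 1 — a genuine 0/0 form, which is exactly when l'Hôpital applies. Known elementary limits would finish this too — the rule just bypasses the case analysis.


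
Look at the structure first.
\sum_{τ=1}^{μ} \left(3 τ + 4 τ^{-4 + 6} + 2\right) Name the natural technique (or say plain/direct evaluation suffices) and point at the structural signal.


Method: no special technique — constant-multiple powers of τ with no cancellation partners and no common ratio — use the standard power-sum formulas.


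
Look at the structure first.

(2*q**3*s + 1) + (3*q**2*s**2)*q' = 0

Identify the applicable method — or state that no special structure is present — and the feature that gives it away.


Diagnosis: the exact-equation method — check exactness first: here it holds (2*q**3*s + 1, 3*q**2*s**2 have matching cross partials), so no integrating factor is needed.


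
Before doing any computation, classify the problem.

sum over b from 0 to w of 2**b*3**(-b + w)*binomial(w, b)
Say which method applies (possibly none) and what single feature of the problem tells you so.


Verdict: the binomial theorem — binomial(w, b) weighting matched powers of 2 and 3 is the expanded form of (2 + 3)^w — fold it back up.


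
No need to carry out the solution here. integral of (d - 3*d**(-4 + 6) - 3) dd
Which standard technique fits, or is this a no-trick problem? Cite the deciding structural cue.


Method: no special technique — nothing composite, nothing rational, nothing trigonometric — each constant-multiple power of d integrates by the power rule alone.


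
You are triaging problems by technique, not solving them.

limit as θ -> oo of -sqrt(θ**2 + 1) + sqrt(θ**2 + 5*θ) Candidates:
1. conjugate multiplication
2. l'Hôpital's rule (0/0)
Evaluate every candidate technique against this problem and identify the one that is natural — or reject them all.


Verdict: conjugate multiplication — the ∞ − ∞ radical form is the exact trigger for the conjugate maneuver.
- conjugate multiplication: applies; the problem has the shape this method handles.
- l'Hôpital's rule (0/0) — substitution produces ∞ − ∞ rather than a vanishing quotient; the rule needs a 0/0 ratio to act on.


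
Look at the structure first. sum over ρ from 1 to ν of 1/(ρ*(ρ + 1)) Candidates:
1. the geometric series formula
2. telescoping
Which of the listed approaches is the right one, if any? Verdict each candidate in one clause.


Verdict: telescoping — 1/(ρ*(ρ + 1)) is a collapsed telescope: expand it into simple fractions to see the cancellation.
- the geometric series formula: consecutive terms are not related by a fixed multiplier.
- telescoping: yes, a natural case for it.


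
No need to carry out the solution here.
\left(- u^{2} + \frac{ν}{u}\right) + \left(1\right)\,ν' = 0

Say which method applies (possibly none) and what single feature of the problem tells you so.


Best approach: a linear integrating factor — the unknown enters only to the first power against a nonzero forcing term — the integrating-factor template applies directly.


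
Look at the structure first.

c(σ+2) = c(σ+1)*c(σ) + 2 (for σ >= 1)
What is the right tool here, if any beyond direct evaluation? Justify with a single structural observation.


Diagnosis: no special technique — each new value is a nonlinear function of earlier ones — scaling arguments and superposition both fail.


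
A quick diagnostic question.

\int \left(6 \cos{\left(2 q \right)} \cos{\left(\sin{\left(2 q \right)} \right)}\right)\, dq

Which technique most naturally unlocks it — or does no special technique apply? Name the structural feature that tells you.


Technique: u-substitution — the only nontrivial dependence routes through \sin{\left(2 q \right)}, whose derivative supplies the leftover factor up to a constant multiple — u = \sin{\left(2 q \right)} flattens it.


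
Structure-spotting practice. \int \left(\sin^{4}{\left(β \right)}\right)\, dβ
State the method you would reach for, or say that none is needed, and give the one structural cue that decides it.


Best approach: a trigonometric identity — even powers like \sin^{4}{\left(β \right)} never integrate directly; the half-angle identity lowers the degree first.


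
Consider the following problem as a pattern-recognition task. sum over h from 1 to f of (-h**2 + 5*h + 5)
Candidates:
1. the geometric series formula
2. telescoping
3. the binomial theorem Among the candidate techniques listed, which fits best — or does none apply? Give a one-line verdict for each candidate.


Method: no special technique — no cancellation, no constant ratio, no binomial weights — just polynomial terms summed directly.
- the geometric series formula: there is no constant term-to-term ratio.
- telescoping — as presented, consecutive terms share no shifted copy to cancel against — no rewrite is on display to change that.
- the binomial theorem: the terms lack the binomial-coefficient-weighted complementary-power pattern of an expansion.


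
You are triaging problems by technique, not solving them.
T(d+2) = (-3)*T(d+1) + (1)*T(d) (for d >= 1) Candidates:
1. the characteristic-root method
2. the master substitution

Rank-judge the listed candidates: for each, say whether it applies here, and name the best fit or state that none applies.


Method: the characteristic-root method — the recurrence treats every index alike (constant coefficients, no forcing) — precisely the regime where r^d trials close it.
- the characteristic-root method — a fit — the right tool for this form.
- the master substitution — the recursion steps by a constant offset, so exponential reindexing is pointless.


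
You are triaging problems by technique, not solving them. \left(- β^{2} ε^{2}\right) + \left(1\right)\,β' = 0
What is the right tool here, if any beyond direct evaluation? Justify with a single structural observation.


Method: separation of variables — the derivative equals a pure function of ε (namely ε^{2}) times a pure function of β (namely β^{2}); divide and integrate each side.


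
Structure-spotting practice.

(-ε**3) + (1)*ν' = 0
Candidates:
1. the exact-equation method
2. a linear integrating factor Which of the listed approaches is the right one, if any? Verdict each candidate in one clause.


Technique: no special technique — solved for the derivative, no ν appears — this is antidifferentiation in ε wearing ODE clothing.
- the exact-equation method: no dependence on the unknown anywhere: exactness is a label without content here.
- a linear integrating factor — with the unknown absent the integrating factor is a formality; direct integration is the working structure.


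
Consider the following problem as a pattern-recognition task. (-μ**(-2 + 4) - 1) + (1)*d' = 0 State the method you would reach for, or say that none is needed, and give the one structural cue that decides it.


Technique: no special technique — with d absent the equation is not coupled at all: direct integration in μ.


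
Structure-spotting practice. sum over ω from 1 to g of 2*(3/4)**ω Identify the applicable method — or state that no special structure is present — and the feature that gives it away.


Technique: the geometric series formula — check a ratio of consecutive terms: it is 3/4, independent of the index, so the geometric formula closes the sum.


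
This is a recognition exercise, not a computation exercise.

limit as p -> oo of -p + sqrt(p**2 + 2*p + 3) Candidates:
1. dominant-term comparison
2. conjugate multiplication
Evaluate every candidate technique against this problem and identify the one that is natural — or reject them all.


Method: conjugate multiplication — turning the difference into a conjugate-rationalized ratio makes the limit readable.
- dominant-term comparison — this limit is not decided by comparing polynomial growth at infinity.
- conjugate multiplication — yes — fits the structure here.


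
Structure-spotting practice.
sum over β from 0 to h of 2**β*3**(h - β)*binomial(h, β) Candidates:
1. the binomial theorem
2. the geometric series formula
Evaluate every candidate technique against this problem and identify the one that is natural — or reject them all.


Verdict: the binomial theorem — binomial coefficients against complementary powers of 2 and 3: recognize the binomial expansion and resum.
- the binomial theorem — yes — fits the structure here.
- the geometric series formula — consecutive terms are not related by a fixed multiplier.


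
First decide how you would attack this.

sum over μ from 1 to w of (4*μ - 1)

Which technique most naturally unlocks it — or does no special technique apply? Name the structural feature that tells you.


Diagnosis: no special technique — this is bookkeeping, not technique: standard formulas for sums of constant-multiple powers of μ apply termwise.


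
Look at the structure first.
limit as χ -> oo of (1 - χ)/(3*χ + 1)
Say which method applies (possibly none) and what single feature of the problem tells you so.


Method: dominant-term comparison — divide by the highest power of χ present: lower-order terms vanish and the dominant ratio remains. As a single quotient, the ∞/∞ shape would yield to repeated differentiation as well — the growth comparison gets there in one look.


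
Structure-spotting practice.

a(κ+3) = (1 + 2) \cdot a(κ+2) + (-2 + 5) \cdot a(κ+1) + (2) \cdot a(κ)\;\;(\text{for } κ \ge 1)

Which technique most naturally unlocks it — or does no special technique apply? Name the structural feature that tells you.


Technique: the characteristic-root method — fixed numeric weights on consecutive terms and no forcing term added: the root method in its home territory.


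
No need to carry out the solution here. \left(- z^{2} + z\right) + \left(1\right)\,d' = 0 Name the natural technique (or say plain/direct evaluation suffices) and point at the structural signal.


Technique: no special technique — with d absent the equation is not coupled at all: direct integration in z.


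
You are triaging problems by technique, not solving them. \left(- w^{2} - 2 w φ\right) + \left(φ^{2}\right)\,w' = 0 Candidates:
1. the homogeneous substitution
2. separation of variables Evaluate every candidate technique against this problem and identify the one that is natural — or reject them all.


Best approach: the homogeneous substitution — the slope's numerator and denominator share total degree; set v = w/φ and the equation drops to separable form. A Bernoulli substitution is a fair alternative on this equation directly; the homogeneous reading takes it as given.
- the homogeneous substitution — yes, a natural case for it.
- separation of variables: the two dependences are entangled, not a clean product of one-variable pieces.


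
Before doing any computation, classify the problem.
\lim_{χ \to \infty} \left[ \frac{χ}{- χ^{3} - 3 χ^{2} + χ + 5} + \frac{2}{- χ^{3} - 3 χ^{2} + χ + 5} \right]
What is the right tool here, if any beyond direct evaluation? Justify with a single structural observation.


Technique: dominant-term comparison — divide through by the highest power of χ; every lower-order term dies and the dominant terms decide the limit. Differentiating the expression as a single quotient would eventually settle it as well; matching dominant growth settles it immediately.


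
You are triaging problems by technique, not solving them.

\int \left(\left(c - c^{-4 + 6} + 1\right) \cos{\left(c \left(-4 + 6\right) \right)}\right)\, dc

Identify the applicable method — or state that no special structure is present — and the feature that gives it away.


Method: integration by parts — the integrand splits as (c - c^{-4 + 6} + 1) times \cos{\left(c \left(-4 + 6\right) \right)} — repeatedly differentiating the polynomial part kills it, which is the parts ladder.


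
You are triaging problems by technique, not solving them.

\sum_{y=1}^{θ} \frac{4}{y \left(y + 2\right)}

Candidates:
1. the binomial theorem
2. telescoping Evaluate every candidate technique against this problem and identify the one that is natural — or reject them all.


Technique: telescoping — the summand \frac{4}{y \left(y + 2\right)} decomposes into fractions whose poles differ by an integer shift — the series collapses.
- the binomial theorem: no binomial coefficients pair with matched powers.
- telescoping: a fit — the right tool for this form.


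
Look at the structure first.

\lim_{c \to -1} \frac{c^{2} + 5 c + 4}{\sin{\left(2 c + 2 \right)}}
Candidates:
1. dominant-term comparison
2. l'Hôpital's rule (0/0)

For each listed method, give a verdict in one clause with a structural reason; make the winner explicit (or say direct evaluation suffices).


Technique: l'Hôpital's rule (0/0) — numerator and denominator both vanish at -1 — a genuine 0/0 form, which is exactly when l'Hôpital applies. A first-order expansion at the point is an equally standard path; the rule packages it.
- dominant-term comparison — this is not a rational comparison of growth rates at infinity.
- l'Hôpital's rule (0/0) — applicable, and directly so.


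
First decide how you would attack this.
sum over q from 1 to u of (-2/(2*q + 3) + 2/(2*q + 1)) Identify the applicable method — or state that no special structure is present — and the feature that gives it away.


Diagnosis: telescoping — the summand is built as 2/(2*q + 1) minus its own successor — adjacent terms annihilate down the line.


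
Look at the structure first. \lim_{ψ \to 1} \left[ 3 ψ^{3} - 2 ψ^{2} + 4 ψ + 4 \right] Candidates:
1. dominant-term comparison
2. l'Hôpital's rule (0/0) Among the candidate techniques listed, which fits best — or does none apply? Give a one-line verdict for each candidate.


Verdict: no special technique — no vanishing denominator and no indeterminate clash at the point — evaluation is immediate.
- dominant-term comparison — this is not a rational comparison of growth rates at infinity.
- l'Hôpital's rule (0/0): evaluation at the point is determinate, so the rule has nothing to repair.


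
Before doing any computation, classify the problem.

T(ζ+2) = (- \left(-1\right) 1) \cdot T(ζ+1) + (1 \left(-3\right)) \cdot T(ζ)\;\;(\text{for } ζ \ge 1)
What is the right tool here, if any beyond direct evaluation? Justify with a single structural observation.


Diagnosis: the characteristic-root method — this is the constant-coefficient homogeneous case — the whole solution in ζ reduces to a polynomial's roots.


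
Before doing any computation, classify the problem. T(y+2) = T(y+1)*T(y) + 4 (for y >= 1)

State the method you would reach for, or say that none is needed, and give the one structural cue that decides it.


Method: no special technique — the unknown enters the rule nonlinearly, not as a weighted sum — no linear method is even well-posed.


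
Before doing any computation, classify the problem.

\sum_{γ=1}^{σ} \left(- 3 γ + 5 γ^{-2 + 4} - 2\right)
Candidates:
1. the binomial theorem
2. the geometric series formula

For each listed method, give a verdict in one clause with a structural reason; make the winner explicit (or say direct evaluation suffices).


Method: no special technique — recognize the absence of structure: constant-multiple powers of γ summed plainly, no special method required.
- the binomial theorem: the terms lack the binomial-coefficient-weighted complementary-power pattern of an expansion.
- the geometric series formula: the term-to-term ratio changes with the index, so the geometric formula cannot close it.


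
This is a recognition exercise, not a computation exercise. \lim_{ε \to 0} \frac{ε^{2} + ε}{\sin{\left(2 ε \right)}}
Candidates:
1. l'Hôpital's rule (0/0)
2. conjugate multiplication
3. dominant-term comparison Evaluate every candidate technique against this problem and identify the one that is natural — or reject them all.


Best approach: l'Hôpital's rule (0/0) — the 0/0 form at 0 is the signature situation for l'Hôpital's rule. The standard small-argument limits would also carry it; the rule is the systematic route.
- l'Hôpital's rule (0/0): yes, a natural case for it.
- conjugate multiplication: there are no radicals in tension whose conjugate would simplify matters.
- dominant-term comparison — this limit is not decided by comparing polynomial growth at infinity.


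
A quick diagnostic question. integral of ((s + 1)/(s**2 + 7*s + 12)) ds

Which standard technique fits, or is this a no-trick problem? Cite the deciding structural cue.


Method: partial fractions — a proper rational integrand over the factorable s**2 + 7*s + 12: partial fractions reduce it to elementary pieces.


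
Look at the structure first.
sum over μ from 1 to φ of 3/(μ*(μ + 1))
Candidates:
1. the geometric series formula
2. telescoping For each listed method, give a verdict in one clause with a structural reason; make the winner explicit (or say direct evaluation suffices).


Diagnosis: telescoping — one partial-fraction pass turns 3/(μ*(μ + 1)) into a shifted difference, and shifted differences telescope.
- the geometric series formula — consecutive terms are not related by a fixed multiplier.
- telescoping: applicable, and directly so.


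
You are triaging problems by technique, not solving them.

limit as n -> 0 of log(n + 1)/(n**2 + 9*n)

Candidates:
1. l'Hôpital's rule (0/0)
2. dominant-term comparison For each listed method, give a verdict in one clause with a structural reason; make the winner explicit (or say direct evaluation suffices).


Diagnosis: l'Hôpital's rule (0/0) — both numerator and denominator vanish at 0: the genuine 0/0 indeterminate that l'Hôpital exists for. A first-order expansion at the point is an equally standard path; the rule packages it.
- l'Hôpital's rule (0/0) — yes — fits the structure here.
- dominant-term comparison — no dominant-degree comparison decides it.


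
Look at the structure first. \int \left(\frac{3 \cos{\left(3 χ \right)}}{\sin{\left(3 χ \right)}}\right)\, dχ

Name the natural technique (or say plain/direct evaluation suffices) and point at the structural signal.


Technique: u-substitution — 3 \cos{\left(3 χ \right)} matches the derivative of \sin{\left(3 χ \right)} up to a constant; with u = \sin{\left(3 χ \right)} the whole integrand folds into a function of u alone.


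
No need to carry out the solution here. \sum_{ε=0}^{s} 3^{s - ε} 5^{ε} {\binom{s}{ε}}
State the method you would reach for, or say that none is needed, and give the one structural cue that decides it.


Verdict: the binomial theorem — terms weighting {\binom{s}{ε}} against matched powers of 5 and 3 reassemble into (5 + 3)^s by the binomial theorem.


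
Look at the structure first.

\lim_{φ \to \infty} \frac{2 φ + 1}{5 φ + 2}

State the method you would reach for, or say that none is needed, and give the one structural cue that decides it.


Method: dominant-term comparison — divide through by the highest power of φ; every lower-order term dies and the dominant terms decide the limit. l'Hôpital's at-infinity variant applies to the expression viewed as a single quotient; the leading-term comparison is the direct route.


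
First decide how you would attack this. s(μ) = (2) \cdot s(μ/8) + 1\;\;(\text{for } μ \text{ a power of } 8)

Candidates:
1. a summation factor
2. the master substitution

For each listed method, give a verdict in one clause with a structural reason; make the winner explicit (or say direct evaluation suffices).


Technique: the master substitution — the argument shrinks by the factor 8, so measure the index on a logarithmic scale and the recursion becomes a shift.
- a summation factor: the recursion divides its index rather than shifting it — there is no previous-term chain for a summation factor to telescope.
- the master substitution — applicable, and directly so.


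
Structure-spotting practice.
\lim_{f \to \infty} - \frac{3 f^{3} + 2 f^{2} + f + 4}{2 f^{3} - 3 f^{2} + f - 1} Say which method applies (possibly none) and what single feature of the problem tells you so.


Method: dominant-term comparison — at large f only the top-degree terms survive; compare the leading terms and the limit falls out. Viewed as a single quotient this is an ∞/∞ form — an at-infinity application of l'Hôpital's rule would also resolve it; comparing leading growth reads the answer without differentiating.


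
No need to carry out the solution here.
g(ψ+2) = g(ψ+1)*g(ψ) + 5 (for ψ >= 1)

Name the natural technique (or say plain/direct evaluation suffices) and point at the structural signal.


Technique: no special technique — the recurrence is nonlinear in the sequence values; study it directly, no linear machinery applies.


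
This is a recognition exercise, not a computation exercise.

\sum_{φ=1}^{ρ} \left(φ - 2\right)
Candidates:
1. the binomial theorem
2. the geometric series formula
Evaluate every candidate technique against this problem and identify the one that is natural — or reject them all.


Verdict: no special technique — nothing telescopes and nothing is geometric; polynomial terms in φ sum term by term.
- the binomial theorem: no binomial coefficients pair up with complementary powers here.
- the geometric series formula — the term-to-term ratio drifts with the index — the one thing the geometric formula cannot absorb.


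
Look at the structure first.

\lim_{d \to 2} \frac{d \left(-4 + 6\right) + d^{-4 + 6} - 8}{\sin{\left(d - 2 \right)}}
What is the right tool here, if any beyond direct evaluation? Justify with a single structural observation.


Method: l'Hôpital's rule (0/0) — plug in 2: top and bottom both hit zero, so differentiate each and retry. The standard small-argument limits would also carry it; the rule is the systematic route.


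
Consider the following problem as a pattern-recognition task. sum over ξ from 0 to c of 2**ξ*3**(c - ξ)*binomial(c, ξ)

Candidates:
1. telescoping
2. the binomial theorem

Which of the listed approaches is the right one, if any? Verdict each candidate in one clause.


Best approach: the binomial theorem — terms weighting binomial(c, ξ) against matched powers of 2 and 3 reassemble into (2 + 3)^c by the binomial theorem.
- telescoping — the terms as presented offer no neighboring cancellation — a telescoping rewrite may exist, but the displayed structure does not hand one over.
- the binomial theorem: applies; the problem has the shape this method handles.


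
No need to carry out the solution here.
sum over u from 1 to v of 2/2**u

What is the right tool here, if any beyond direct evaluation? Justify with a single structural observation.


Diagnosis: the geometric series formula — consecutive terms stand in a fixed index-free ratio — the geometric sum formula closes it.


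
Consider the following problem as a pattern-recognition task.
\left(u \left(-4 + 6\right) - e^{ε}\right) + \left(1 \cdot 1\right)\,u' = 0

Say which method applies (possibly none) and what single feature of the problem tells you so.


Best approach: a linear integrating factor — first power of u, nonzero forcing: the integrating-factor recipe applies verbatim with p = (-4 + 6).


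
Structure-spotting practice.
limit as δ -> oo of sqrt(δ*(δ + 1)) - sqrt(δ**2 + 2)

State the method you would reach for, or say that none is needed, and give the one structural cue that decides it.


Diagnosis: conjugate multiplication — the difference sqrt(δ*(δ + 1)) - sqrt(δ**2 + 2) is an ∞ − ∞ stalemate; its conjugate partner breaks the tie.


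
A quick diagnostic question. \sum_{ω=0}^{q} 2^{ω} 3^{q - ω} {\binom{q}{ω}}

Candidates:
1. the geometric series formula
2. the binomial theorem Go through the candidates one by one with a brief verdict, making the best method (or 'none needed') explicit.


Verdict: the binomial theorem — binomial coefficients against complementary powers of 2 and 3: recognize the binomial expansion and resum.
- the geometric series formula: the term-to-term ratio changes with the index, so the geometric formula cannot close it.
- the binomial theorem — applicable, and directly so.


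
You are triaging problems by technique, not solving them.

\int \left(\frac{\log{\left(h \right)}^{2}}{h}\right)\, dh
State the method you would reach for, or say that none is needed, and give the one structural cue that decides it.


Method: u-substitution — the only nontrivial dependence routes through \log{\left(h \right)}, whose derivative supplies the leftover factor up to a constant multiple — u = \log{\left(h \right)} flattens it.


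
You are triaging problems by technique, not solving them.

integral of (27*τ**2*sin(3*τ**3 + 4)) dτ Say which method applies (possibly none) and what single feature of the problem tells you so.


Diagnosis: u-substitution — collected, the integrand has one factor that is, up to a constant, the derivative of an inner expression the rest depends on — substitute for that inner expression.


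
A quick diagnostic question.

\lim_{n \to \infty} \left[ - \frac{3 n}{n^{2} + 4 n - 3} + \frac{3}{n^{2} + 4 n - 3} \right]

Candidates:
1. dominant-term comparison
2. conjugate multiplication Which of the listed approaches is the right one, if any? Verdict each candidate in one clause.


Best approach: dominant-term comparison — divide through by the highest power of n; every lower-order term dies and the dominant terms decide the limit.
- dominant-term comparison: applies; the problem has the shape this method handles.
- conjugate multiplication — there is no infinity-minus-infinity radical difference to rationalize.


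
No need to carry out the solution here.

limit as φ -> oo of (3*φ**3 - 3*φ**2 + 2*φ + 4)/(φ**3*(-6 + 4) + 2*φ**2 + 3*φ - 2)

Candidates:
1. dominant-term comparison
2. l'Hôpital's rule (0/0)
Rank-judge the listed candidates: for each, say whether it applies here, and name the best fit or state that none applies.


Technique: dominant-term comparison — growth-rate triage: the leading powers of φ decide the limit, everything else is noise.
- dominant-term comparison: yes, a natural case for it.
- l'Hôpital's rule (0/0): as a single quotient the expression runs to ∞/∞ at the limit point — an at-infinity form of the rule would apply, though the leading-growth comparison is the direct reading.


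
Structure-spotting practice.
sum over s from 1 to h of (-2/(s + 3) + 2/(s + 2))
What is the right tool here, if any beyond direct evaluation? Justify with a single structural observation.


Diagnosis: telescoping — difference-of-shifts structure (each term adds 2/(s + 2), then subtracts its one-index-advanced value, which the following term adds back) leaves only the first and last pieces standing.


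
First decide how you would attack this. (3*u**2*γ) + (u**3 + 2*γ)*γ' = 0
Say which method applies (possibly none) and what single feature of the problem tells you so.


Diagnosis: the exact-equation method — this form is already the differential of something: the matching mixed partials of 3*u**2*γ and u**3 + 2*γ prove it.


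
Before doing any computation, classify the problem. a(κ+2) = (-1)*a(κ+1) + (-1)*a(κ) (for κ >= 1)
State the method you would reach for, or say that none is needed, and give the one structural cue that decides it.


Best approach: the characteristic-root method — the recurrence is linear and homogeneous with constant coefficients, so the ansatz r^κ turns it into a polynomial equation for r.


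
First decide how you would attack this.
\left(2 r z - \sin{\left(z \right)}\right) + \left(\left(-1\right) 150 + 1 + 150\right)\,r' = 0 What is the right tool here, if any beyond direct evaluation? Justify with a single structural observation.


Best approach: a linear integrating factor — the unknown enters only to the first power against a nonzero forcing term — the integrating-factor template applies directly.


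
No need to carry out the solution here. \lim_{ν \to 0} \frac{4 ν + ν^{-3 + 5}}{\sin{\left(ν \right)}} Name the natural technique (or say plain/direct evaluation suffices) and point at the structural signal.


Method: l'Hôpital's rule (0/0) — substituting 0 gives 0 over 0; differentiate top and bottom once and re-evaluate. The standard small-argument limits would also carry it; the rule is the systematic route.


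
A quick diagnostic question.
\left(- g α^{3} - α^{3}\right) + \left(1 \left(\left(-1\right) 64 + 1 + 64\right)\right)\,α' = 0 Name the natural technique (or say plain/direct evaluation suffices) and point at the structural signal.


Technique: separation of variables — one side of the product carries the independent variable, the other the unknown — the textbook separation shape.


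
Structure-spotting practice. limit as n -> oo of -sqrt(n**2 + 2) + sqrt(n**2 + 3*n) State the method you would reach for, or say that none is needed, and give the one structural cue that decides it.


Diagnosis: conjugate multiplication — both pieces blow up but their difference is finite; the conjugate trick rationalizes sqrt(n**2 + 3*n) - sqrt(n**2 + 2).


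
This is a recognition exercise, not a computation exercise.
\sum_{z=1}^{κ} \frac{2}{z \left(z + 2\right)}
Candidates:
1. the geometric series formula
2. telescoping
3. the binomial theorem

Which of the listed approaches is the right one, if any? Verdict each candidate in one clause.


Diagnosis: telescoping — the denominator's roots in \frac{2}{z \left(z + 2\right)} sit an integer apart: decomposition produces a self-cancelling chain.
- the geometric series formula — the term-to-term ratio changes with the index, so the geometric formula cannot close it.
- telescoping — applies; the problem has the shape this method handles.
- the binomial theorem: no binomial coefficients pair up with complementary powers here.
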